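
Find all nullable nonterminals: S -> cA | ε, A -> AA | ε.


A nonterminal is nullable iff some alternative derives ε (directly, or every symbol in it is nullable)
Nullable: {A, S}


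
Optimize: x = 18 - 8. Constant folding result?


18 - 8 = 10 at compile time
Optimized: x = 10


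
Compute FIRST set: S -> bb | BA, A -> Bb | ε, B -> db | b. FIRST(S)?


Per alternative of S: FIRST(bb) = {b}; FIRST(BA) = {b, d}
FIRST(S) = {b, d}


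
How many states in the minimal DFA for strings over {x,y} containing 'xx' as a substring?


KMP-style automaton: 2 progress states + 1 absorbing accept = 3
Minimal DFA: 3 states


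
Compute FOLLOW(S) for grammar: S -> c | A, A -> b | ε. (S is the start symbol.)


$ ∈ FOLLOW(S). For each A -> αBβ: add FIRST(β)\{ε} to FOLLOW(B); if β nullable, add FOLLOW(A).
FOLLOW(S) = {$}


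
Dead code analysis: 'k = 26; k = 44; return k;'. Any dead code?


first assignment to k is overwritten before any read
Dead: 'k = 26'


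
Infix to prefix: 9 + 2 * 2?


'*' binds tighter: tree is (+ 9 (* 2 2))
Prefix: + 9 * 2 2


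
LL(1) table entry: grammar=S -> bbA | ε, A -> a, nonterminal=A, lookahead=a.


For [A, a]: 'a' ∈ FIRST(a)
Entry: A -> a


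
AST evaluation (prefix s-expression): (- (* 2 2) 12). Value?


Evaluate inner: (* 2 2) = 4
Evaluate root: (- 4 12) = -8
Result: -8


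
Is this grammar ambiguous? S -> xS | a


right-linear, alternatives start with distinct terminals 'x' vs 'a': unique leftmost derivation
Unambiguous


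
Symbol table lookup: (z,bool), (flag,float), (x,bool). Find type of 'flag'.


Lookup 'flag' → type float


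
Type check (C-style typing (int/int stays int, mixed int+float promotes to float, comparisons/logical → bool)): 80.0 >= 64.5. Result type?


Operand types: float >= float
Rule: comparison yields bool
Result type: bool


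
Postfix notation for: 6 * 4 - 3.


Left to right (same or higher precedence on left)
Postfix: 6 4 * 3 -


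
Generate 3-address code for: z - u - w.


Break into single-operator statements:
t1 = z - u
t2 = t1 - w


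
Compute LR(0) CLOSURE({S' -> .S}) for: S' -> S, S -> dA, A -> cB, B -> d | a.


Start: S' -> .S
For each item with dot before a nonterminal B, add B -> .γ for every B-production
Closure: [S' -> .S, S -> .dA]


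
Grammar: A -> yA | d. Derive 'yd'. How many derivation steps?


Derivation: A => yA => yd
Steps: 2


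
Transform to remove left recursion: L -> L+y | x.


Left-recursive alternatives: L+y; non-recursive: x
Introduce L': L -> xL', L' -> +yL' | ε


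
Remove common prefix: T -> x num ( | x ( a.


Common prefix: 'x'
Factored: T -> x T', T' -> num ( | ( a


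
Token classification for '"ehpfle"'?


Pattern: double-quoted sequence
Type: STRING_LITERAL


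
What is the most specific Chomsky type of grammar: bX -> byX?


LHS has context (more than one symbol) and |LHS| ≤ |RHS|
Classification: Type 1 (Context-Sensitive)


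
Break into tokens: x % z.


Scan left to right, longest-match per lexeme
Tokens: ID(x), OP(%), ID(z)


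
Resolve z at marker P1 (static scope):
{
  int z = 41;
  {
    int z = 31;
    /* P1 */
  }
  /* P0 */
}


z declared in the same block as P1
z = 31


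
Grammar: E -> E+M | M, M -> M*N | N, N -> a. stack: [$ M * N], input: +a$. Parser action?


handle 'M*N' on top
Action: reduce (M -> M*N)


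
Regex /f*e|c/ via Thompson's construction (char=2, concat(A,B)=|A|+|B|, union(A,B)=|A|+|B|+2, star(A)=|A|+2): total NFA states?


Syntax tree has 3 char leaf(s), 1 union(s), 1 star(s)
chars contribute 3×2 = 6; each union adds +2; each star adds +2
Total: 6 + 2 + 2 = 10 states


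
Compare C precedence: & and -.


'-' is additive (level 9); '&' is bitwise AND (level 5)
Higher level binds tighter
'-' has higher precedence than '&'


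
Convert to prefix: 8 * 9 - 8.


left-to-right (same/higher precedence on left): tree is (- (* 8 9) 8)
Prefix: - * 8 9 8


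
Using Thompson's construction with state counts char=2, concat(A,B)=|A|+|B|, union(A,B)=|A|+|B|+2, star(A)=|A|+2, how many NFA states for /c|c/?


Syntax tree has 2 char leaf(s), 1 union(s), 0 star(s)
chars contribute 2×2 = 4; each union adds +2; each star adds +2
Total: 4 + 2 + 0 = 6 states


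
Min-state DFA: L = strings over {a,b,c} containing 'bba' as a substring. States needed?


KMP-style automaton: 3 progress states + 1 absorbing accept = 4
Minimal DFA: 4 states


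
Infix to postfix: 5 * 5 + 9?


Left to right (same or higher precedence on left)
Postfix: 5 5 * 9 +


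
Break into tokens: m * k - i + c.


Scan left to right, longest-match per lexeme
Tokens: ID(m), OP(*), ID(k), OP(-), ID(i), OP(+), ID(c)


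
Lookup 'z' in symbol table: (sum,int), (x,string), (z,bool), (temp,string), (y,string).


Lookup 'z' → type bool


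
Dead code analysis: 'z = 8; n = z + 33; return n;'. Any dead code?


z is read by n's definition; n is returned
No dead code


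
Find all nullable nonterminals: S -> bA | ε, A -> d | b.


A nonterminal is nullable iff some alternative derives ε (directly, or every symbol in it is nullable)
Nullable: {S}


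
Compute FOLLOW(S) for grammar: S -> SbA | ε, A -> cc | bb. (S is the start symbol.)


$ ∈ FOLLOW(S). For each A -> αBβ: add FIRST(β)\{ε} to FOLLOW(B); if β nullable, add FOLLOW(A).
FOLLOW(S) = {$, b}


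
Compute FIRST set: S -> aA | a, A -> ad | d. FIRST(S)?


Per alternative of S: FIRST(aA) = {a}; FIRST(a) = {a}
FIRST(S) = {a}


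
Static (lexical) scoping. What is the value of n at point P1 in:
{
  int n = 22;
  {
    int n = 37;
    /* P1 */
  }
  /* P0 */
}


n declared in the same block as P1
n = 37


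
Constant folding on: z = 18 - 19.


18 - 19 = -1 at compile time
Optimized: z = -1


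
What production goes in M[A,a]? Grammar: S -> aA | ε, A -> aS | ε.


For [A, a]: 'a' ∈ FIRST(aS)
Entry: A -> aS


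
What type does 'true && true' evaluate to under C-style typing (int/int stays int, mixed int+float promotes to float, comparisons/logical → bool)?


Operand types: bool && bool
Rule: logical operators take bool operands and yield bool
Result type: bool


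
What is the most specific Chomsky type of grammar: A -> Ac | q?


Left-linear: every RHS is a terminal or one nonterminal followed by a terminal
Classification: Type 3 (Regular)


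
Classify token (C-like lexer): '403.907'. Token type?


Pattern: digits with a decimal point
Type: FLOAT_LITERAL


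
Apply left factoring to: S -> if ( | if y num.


Common prefix: 'if'
Factored: S -> if S', S' -> ( | y num


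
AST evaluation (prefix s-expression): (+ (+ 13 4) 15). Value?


Evaluate inner: (+ 13 4) = 17
Evaluate root: (+ 17 15) = 32
Result: 32


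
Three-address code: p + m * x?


Break into single-operator statements:
t1 = m * x
t2 = p + t1


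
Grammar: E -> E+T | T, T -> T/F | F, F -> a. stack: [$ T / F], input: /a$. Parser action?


handle 'T/F' on top
Action: reduce (T -> T/F)


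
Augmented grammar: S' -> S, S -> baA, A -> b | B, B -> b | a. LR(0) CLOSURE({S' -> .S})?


Start: S' -> .S
For each item with dot before a nonterminal B, add B -> .γ for every B-production
Closure: [S' -> .S, S -> .baA]


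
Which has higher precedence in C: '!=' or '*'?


'*' is multiplicative (level 10); '!=' is equality (level 6)
Higher level binds tighter
'*' has higher precedence than '!='


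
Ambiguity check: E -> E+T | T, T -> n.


precedence layered via separate nonterminal T: deterministic
Unambiguous


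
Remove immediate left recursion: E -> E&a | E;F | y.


Left-recursive alternatives: E&a, E;F; non-recursive: y
Introduce E': E -> yE', E' -> &aE' | ;FE' | ε


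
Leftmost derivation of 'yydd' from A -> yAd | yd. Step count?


Derivation: A => yAd => yydd
Steps: 2


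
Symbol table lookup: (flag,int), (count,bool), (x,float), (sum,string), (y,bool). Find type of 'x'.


Lookup 'x' → type float


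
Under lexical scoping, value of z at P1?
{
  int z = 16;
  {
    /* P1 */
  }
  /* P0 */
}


P1's block does not declare z; resolves to the enclosing declaration at depth 0
z = 16


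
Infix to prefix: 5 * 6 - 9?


left-to-right (same/higher precedence on left): tree is (- (* 5 6) 9)
Prefix: - * 5 6 9


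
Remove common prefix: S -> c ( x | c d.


Common prefix: 'c'
Factored: S -> c S', S' -> ( x | d


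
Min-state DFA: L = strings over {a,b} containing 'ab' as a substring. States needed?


KMP-style automaton: 2 progress states + 1 absorbing accept = 3
Minimal DFA: 3 states


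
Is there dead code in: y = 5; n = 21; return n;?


y is assigned but never read
Dead: 'y = 5'


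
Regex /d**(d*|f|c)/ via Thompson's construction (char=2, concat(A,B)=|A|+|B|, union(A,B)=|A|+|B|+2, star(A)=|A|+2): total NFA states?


Syntax tree has 4 char leaf(s), 2 union(s), 3 star(s)
chars contribute 4×2 = 8; each union adds +2; each star adds +2
Total: 8 + 4 + 6 = 18 states


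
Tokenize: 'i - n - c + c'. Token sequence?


Scan left to right, longest-match per lexeme
Tokens: ID(i), OP(-), ID(n), OP(-), ID(c), OP(+), ID(c)


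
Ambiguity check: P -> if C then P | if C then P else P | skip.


dangling else: 'if C then if C then skip else skip' parses two ways
Ambiguous


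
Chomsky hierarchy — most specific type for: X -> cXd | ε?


Single nonterminal LHS, but c^n d^n is not regular
Classification: Type 2 (Context-Free)


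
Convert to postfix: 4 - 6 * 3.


* has higher precedence, evaluate 6*3 first
Postfix: 4 6 3 * -


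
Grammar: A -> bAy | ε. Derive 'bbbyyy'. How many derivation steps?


Derivation: A => bAy => bbAyy => bbbAyyy => bbbyyy
Steps: 4


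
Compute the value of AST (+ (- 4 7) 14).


Evaluate inner: (- 4 7) = -3
Evaluate root: (+ -3 14) = 11
Result: 11


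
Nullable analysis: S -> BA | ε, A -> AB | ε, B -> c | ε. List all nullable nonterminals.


A nonterminal is nullable iff some alternative derives ε (directly, or every symbol in it is nullable)
Nullable: {A, B, S}


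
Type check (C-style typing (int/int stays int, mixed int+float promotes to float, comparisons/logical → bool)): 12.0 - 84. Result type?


Operand types: float - int
Rule: mixed int/float promotes to float; int/int stays int
Result type: float


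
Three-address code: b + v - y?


Break into single-operator statements:
t1 = b + v
t2 = t1 - y


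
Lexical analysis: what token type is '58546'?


Pattern: digits only
Type: INTEGER_LITERAL


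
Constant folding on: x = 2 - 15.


2 - 15 = -13 at compile time
Optimized: x = -13


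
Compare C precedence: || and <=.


'<=' is relational (level 7); '||' is logical OR (level 1)
Higher level binds tighter
'<=' has higher precedence than '||'


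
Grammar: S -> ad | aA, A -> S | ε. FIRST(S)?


Per alternative of S: FIRST(ad) = {a}; FIRST(aA) = {a}
FIRST(S) = {a}


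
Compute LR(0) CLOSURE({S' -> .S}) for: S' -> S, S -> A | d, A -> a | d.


Start: S' -> .S
For each item with dot before a nonterminal B, add B -> .γ for every B-production
Closure: [S' -> .S, S -> .A, S -> .d, A -> .a, A -> .d]


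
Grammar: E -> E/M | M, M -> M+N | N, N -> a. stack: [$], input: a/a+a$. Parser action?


no handle on stack; shift 'a'
Action: shift


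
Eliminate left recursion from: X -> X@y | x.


Left-recursive alternatives: X@y; non-recursive: x
Introduce X': X -> xX', X' -> @yX' | ε


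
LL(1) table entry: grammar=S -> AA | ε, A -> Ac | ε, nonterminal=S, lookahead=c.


For [S, c]: 'c' ∈ FIRST(AA)
Entry: S -> AA


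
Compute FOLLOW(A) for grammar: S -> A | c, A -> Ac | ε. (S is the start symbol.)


$ ∈ FOLLOW(S). For each A -> αBβ: add FIRST(β)\{ε} to FOLLOW(B); if β nullable, add FOLLOW(A).
FOLLOW(A) = {$, c}


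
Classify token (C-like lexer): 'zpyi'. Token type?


Pattern: letter/underscore followed by alphanumerics, not a keyword
Type: IDENTIFIER


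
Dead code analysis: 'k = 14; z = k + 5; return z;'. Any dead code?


k is read by z's definition; z is returned
No dead code


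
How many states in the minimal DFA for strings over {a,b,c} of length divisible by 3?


Track length mod 3: states 0..2, accept at 0
Minimal DFA: 3 states


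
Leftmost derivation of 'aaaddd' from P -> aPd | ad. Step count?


Derivation: P => aPd => aaPdd => aaaddd
Steps: 3


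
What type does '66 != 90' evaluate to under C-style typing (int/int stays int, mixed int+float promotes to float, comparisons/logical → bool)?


Operand types: int != int
Rule: comparison yields bool
Result type: bool


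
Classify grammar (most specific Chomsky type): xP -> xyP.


LHS has context (more than one symbol) and |LHS| ≤ |RHS|
Classification: Type 1 (Context-Sensitive)


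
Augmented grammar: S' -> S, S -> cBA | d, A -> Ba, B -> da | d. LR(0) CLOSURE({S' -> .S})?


Start: S' -> .S
For each item with dot before a nonterminal B, add B -> .γ for every B-production
Closure: [S' -> .S, S -> .cBA, S -> .d]


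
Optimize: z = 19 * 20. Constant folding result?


19 * 20 = 380 at compile time
Optimized: z = 380


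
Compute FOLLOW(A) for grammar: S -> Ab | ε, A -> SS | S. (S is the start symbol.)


$ ∈ FOLLOW(S). For each A -> αBβ: add FIRST(β)\{ε} to FOLLOW(B); if β nullable, add FOLLOW(A).
FOLLOW(A) = {b}


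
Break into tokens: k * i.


Scan left to right, longest-match per lexeme
Tokens: ID(k), OP(*), ID(i)


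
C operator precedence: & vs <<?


'<<' is shift (level 8); '&' is bitwise AND (level 5)
Higher level binds tighter
'<<' has higher precedence than '&'


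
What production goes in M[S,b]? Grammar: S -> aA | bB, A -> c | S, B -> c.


For [S, b]: 'b' ∈ FIRST(bB)
Entry: S -> bB


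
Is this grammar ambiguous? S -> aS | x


right-linear, alternatives start with distinct terminals 'a' vs 'x': unique leftmost derivation
Unambiguous


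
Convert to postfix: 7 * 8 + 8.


Left to right (same or higher precedence on left)
Postfix: 7 8 * 8 +


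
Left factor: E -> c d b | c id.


Common prefix: 'c'
Factored: E -> c E', E' -> d b | id


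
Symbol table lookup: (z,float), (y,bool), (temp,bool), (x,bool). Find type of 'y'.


Lookup 'y' → type bool


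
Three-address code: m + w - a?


Break into single-operator statements:
t1 = m + w
t2 = t1 - a


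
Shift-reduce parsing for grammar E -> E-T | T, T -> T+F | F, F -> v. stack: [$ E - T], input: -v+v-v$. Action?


handle 'E-T' on top; lookahead ∈ FOLLOW(E) = {-, $}
Action: reduce (E -> E-T)


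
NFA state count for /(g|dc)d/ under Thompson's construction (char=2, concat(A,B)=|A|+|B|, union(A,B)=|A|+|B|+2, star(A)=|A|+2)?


Syntax tree has 4 char leaf(s), 1 union(s), 0 star(s)
chars contribute 4×2 = 8; each union adds +2; each star adds +2
Total: 8 + 2 + 0 = 10 states


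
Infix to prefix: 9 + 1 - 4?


left-to-right (same/higher precedence on left): tree is (- (+ 9 1) 4)
Prefix: - + 9 1 4


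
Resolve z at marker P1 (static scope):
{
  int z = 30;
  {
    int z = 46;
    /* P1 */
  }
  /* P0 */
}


z declared in the same block as P1
z = 46


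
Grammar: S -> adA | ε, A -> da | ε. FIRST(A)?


Per alternative of A: FIRST(da) = {d}; FIRST(ε) = {ε}
FIRST(A) = {d, ε}


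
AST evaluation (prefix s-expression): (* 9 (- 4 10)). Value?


Evaluate inner: (- 4 10) = -6
Evaluate root: (* 9 -6) = -54
Result: -54


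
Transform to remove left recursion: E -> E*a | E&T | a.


Left-recursive alternatives: E*a, E&T; non-recursive: a
Introduce E': E -> aE', E' -> *aE' | &TE' | ε


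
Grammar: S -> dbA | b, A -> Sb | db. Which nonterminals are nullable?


A nonterminal is nullable iff some alternative derives ε (directly, or every symbol in it is nullable)
Nullable: {}


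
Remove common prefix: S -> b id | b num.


Common prefix: 'b'
Factored: S -> b S', S' -> id | num


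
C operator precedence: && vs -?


'-' is additive (level 9); '&&' is logical AND (level 2)
Higher level binds tighter
'-' has higher precedence than '&&'


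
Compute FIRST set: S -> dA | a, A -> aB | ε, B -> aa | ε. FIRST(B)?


Per alternative of B: FIRST(aa) = {a}; FIRST(ε) = {ε}
FIRST(B) = {a, ε}


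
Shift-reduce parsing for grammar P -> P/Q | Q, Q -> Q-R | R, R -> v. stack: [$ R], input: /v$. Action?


'R' (not preceded by Q-) is the handle for Q -> R
Action: reduce (Q -> R)


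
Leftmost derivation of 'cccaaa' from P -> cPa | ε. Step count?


Derivation: P => cPa => ccPaa => cccPaaa => cccaaa
Steps: 4


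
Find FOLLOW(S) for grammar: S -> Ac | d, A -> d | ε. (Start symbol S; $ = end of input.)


$ ∈ FOLLOW(S). For each A -> αBβ: add FIRST(β)\{ε} to FOLLOW(B); if β nullable, add FOLLOW(A).
FOLLOW(S) = {$}


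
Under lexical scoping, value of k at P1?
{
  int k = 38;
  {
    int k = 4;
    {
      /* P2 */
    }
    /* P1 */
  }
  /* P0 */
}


k declared in the same block as P1
k = 4


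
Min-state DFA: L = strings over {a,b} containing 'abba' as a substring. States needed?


KMP-style automaton: 4 progress states + 1 absorbing accept = 5
Minimal DFA: 5 states


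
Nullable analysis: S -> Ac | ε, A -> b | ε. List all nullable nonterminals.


A nonterminal is nullable iff some alternative derives ε (directly, or every symbol in it is nullable)
Nullable: {A, S}


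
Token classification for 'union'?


Pattern: reserved word
Type: KEYWORD


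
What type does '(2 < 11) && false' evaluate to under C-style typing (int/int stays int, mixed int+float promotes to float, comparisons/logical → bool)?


Operand types: bool && bool
Rule: logical operators take bool operands and yield bool
Result type: bool


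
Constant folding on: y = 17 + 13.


17 + 13 = 30 at compile time
Optimized: y = 30


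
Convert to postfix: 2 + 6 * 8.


* has higher precedence, evaluate 6*8 first
Postfix: 2 6 8 * +


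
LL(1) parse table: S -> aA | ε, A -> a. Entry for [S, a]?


For [S, a]: 'a' ∈ FIRST(aA)
Entry: S -> aA


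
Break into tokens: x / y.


Scan left to right, longest-match per lexeme
Tokens: ID(x), OP(/), ID(y)


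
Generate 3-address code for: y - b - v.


Break into single-operator statements:
t1 = y - b
t2 = t1 - v


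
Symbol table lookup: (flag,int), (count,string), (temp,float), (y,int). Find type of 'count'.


Lookup 'count' → type string


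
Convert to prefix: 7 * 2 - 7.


left-to-right (same/higher precedence on left): tree is (- (* 7 2) 7)
Prefix: - * 7 2 7


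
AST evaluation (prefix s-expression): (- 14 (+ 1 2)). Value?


Evaluate inner: (+ 1 2) = 3
Evaluate root: (- 14 3) = 11
Result: 11


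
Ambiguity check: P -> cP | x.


right-linear, alternatives start with distinct terminals 'c' vs 'x': unique leftmost derivation
Unambiguous


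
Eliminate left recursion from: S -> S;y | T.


Left-recursive alternatives: S;y; non-recursive: T
Introduce S': S -> TS', S' -> ;yS' | ε


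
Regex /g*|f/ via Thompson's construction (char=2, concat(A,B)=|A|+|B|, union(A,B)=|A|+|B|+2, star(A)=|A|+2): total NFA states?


Syntax tree has 2 char leaf(s), 1 union(s), 1 star(s)
chars contribute 2×2 = 4; each union adds +2; each star adds +2
Total: 4 + 2 + 2 = 8 states


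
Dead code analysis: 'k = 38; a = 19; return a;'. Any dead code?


k is assigned but never read
Dead: 'k = 38'


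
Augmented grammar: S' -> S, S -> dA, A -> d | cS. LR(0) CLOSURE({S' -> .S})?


Start: S' -> .S
For each item with dot before a nonterminal B, add B -> .γ for every B-production
Closure: [S' -> .S, S -> .dA]


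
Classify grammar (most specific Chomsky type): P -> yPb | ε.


Single nonterminal LHS, but y^n b^n is not regular
Classification: Type 2 (Context-Free)


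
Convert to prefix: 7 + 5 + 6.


left-to-right (same/higher precedence on left): tree is (+ (+ 7 5) 6)
Prefix: + + 7 5 6


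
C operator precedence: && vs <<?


'<<' is shift (level 8); '&&' is logical AND (level 2)
Higher level binds tighter
'<<' has higher precedence than '&&'


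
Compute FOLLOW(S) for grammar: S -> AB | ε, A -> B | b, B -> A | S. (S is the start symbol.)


$ ∈ FOLLOW(S). For each A -> αBβ: add FIRST(β)\{ε} to FOLLOW(B); if β nullable, add FOLLOW(A).
FOLLOW(S) = {$, b}


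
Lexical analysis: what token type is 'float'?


Pattern: reserved word
Type: KEYWORD


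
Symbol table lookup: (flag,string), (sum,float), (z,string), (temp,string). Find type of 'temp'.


Lookup 'temp' → type string


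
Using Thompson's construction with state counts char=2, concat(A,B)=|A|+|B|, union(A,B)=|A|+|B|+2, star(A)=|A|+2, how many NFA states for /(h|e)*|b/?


Syntax tree has 3 char leaf(s), 2 union(s), 1 star(s)
chars contribute 3×2 = 6; each union adds +2; each star adds +2
Total: 6 + 4 + 2 = 12 states


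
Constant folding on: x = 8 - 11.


8 - 11 = -3 at compile time
Optimized: x = -3


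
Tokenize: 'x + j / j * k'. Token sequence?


Scan left to right, longest-match per lexeme
Tokens: ID(x), OP(+), ID(j), OP(/), ID(j), OP(*), ID(k)


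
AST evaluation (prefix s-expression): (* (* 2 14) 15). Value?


Evaluate inner: (* 2 14) = 28
Evaluate root: (* 28 15) = 420
Result: 420


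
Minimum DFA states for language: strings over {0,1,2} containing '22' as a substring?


KMP-style automaton: 2 progress states + 1 absorbing accept = 3
Minimal DFA: 3 states


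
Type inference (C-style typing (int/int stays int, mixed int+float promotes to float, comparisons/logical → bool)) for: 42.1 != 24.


Operand types: float != int
Rule: comparison yields bool
Result type: bool


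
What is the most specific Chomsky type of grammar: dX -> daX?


LHS has context (more than one symbol) and |LHS| ≤ |RHS|
Classification: Type 1 (Context-Sensitive)


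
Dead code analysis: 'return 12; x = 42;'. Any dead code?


statement follows a return and is unreachable
Dead: 'x = 42'


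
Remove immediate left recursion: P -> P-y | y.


Left-recursive alternatives: P-y; non-recursive: y
Introduce P': P -> yP', P' -> -yP' | ε


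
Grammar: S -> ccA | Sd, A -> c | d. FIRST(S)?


Per alternative of S: FIRST(ccA) = {c}; FIRST(Sd) = {c}
FIRST(S) = {c}


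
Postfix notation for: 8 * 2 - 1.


Left to right (same or higher precedence on left)
Postfix: 8 2 * 1 -


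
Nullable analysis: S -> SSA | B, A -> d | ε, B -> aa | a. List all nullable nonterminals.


A nonterminal is nullable iff some alternative derives ε (directly, or every symbol in it is nullable)
Nullable: {A}


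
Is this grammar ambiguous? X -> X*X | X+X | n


'n*n+n' has two parse trees (no precedence encoded between * and +)
Ambiguous


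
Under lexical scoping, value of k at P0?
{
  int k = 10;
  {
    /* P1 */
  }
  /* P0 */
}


k declared in the same block as P0
k = 10


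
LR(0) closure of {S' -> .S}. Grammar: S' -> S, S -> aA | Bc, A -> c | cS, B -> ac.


Start: S' -> .S
For each item with dot before a nonterminal B, add B -> .γ for every B-production
Closure: [S' -> .S, S -> .aA, S -> .Bc, B -> .ac]


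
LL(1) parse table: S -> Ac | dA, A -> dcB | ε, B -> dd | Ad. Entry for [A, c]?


For [A, c]: ε is nullable and 'c' ∈ FOLLOW(A)
Entry: A -> ε


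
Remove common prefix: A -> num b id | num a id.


Common prefix: 'num'
Factored: A -> num A', A' -> b id | a id


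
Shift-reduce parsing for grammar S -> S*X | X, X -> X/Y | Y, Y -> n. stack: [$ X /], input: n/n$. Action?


no handle; shift 'n'
Action: shift


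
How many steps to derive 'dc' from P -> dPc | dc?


Derivation: P => dc
Steps: 1


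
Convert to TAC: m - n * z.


Break into single-operator statements:
t1 = n * z
t2 = m - t1


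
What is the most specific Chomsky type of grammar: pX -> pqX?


LHS has context (more than one symbol) and |LHS| ≤ |RHS|
Classification: Type 1 (Context-Sensitive)


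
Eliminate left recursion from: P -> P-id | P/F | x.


Left-recursive alternatives: P-id, P/F; non-recursive: x
Introduce P': P -> xP', P' -> -idP' | /FP' | ε


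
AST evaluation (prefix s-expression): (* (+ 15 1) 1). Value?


Evaluate inner: (+ 15 1) = 16
Evaluate root: (* 16 1) = 16
Result: 16


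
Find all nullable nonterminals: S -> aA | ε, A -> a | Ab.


A nonterminal is nullable iff some alternative derives ε (directly, or every symbol in it is nullable)
Nullable: {S}


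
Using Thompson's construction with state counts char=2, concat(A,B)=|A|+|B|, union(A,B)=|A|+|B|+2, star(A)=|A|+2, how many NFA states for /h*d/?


Syntax tree has 2 char leaf(s), 0 union(s), 1 star(s)
chars contribute 2×2 = 4; each union adds +2; each star adds +2
Total: 4 + 0 + 2 = 6 states


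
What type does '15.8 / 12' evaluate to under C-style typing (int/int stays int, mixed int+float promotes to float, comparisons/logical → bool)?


Operand types: float / int
Rule: mixed int/float promotes to float; int/int stays int
Result type: float


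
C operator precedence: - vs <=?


'-' is additive (level 9); '<=' is relational (level 7)
Higher level binds tighter
'-' has higher precedence than '<='


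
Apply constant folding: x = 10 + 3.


10 + 3 = 13 at compile time
Optimized: x = 13


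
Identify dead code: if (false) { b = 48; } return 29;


condition is constant false, so the whole block is unreachable
Dead: 'if (false) { b = 48; }'


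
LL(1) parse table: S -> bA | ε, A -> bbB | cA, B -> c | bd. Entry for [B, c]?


For [B, c]: 'c' ∈ FIRST(c)
Entry: B -> c


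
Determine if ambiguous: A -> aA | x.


right-linear, alternatives start with distinct terminals 'a' vs 'x': unique leftmost derivation
Unambiguous


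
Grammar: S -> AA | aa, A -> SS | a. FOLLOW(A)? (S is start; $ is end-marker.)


$ ∈ FOLLOW(S). For each A -> αBβ: add FIRST(β)\{ε} to FOLLOW(B); if β nullable, add FOLLOW(A).
FOLLOW(A) = {$, a}


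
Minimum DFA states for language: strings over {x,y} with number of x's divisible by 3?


Track (count of x) mod 3: states 0..2, accept at 0
Minimal DFA: 3 states


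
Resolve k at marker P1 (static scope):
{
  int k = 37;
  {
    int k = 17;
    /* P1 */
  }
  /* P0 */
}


k declared in the same block as P1
k = 17


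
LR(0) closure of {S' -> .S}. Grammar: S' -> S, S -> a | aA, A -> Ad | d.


Start: S' -> .S
For each item with dot before a nonterminal B, add B -> .γ for every B-production
Closure: [S' -> .S, S -> .a, S -> .aA]


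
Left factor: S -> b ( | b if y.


Common prefix: 'b'
Factored: S -> b S', S' -> ( | if y


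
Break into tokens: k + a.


Scan left to right, longest-match per lexeme
Tokens: ID(k), OP(+), ID(a)


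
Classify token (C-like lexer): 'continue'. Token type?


Pattern: reserved word
Type: KEYWORD


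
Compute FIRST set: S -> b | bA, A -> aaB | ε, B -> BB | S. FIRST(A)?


Per alternative of A: FIRST(aaB) = {a}; FIRST(ε) = {ε}
FIRST(A) = {a, ε}


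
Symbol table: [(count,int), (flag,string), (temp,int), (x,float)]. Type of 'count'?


Lookup 'count' → type int


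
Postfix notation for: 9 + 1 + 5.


Left to right (same or higher precedence on left)
Postfix: 9 1 + 5 +


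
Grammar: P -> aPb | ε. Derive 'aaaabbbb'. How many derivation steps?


Derivation: P => aPb => aaPbb => aaaPbbb => aaaaPbbbb => aaaabbbb
Steps: 5


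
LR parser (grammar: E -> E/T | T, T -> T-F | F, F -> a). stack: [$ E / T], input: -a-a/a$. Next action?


'-' can extend T; shift to build T -> T-F
Action: shift


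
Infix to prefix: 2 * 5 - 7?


left-to-right (same/higher precedence on left): tree is (- (* 2 5) 7)
Prefix: - * 2 5 7


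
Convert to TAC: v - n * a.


Break into single-operator statements:
t1 = n * a
t2 = v - t1


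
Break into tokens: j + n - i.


Scan left to right, longest-match per lexeme
Tokens: ID(j), OP(+), ID(n), OP(-), ID(i)


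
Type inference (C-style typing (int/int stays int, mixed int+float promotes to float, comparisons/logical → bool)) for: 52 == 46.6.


Operand types: int == float
Rule: comparison yields bool
Result type: bool


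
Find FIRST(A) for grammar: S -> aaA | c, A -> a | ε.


Per alternative of A: FIRST(a) = {a}; FIRST(ε) = {ε}
FIRST(A) = {a, ε}


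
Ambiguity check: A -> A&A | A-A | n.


'n&n-n' has two parse trees (no precedence encoded between & and -)
Ambiguous


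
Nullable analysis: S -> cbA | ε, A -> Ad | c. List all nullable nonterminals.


A nonterminal is nullable iff some alternative derives ε (directly, or every symbol in it is nullable)
Nullable: {S}


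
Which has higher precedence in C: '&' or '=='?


'==' is equality (level 6); '&' is bitwise AND (level 5)
Higher level binds tighter
'==' has higher precedence than '&'


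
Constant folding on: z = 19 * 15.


19 * 15 = 285 at compile time
Optimized: z = 285


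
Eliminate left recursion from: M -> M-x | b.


Left-recursive alternatives: M-x; non-recursive: b
Introduce M': M -> bM', M' -> -xM' | ε


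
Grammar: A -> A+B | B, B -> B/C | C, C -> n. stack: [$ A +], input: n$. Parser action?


no handle ('A+' is not any RHS); shift 'n'
Action: shift


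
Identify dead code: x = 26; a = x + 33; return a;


x is read by a's definition; a is returned
No dead code


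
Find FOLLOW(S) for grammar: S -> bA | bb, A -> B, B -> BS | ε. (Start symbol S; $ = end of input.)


$ ∈ FOLLOW(S). For each A -> αBβ: add FIRST(β)\{ε} to FOLLOW(B); if β nullable, add FOLLOW(A).
FOLLOW(S) = {$, b}


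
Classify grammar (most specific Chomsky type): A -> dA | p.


Right-linear: every RHS is a terminal or a terminal followed by one nonterminal
Classification: Type 3 (Regular)


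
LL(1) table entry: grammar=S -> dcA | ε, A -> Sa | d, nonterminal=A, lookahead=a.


For [A, a]: 'a' ∈ FIRST(Sa)
Entry: A -> Sa


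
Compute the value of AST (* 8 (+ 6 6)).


Evaluate inner: (+ 6 6) = 12
Evaluate root: (* 8 12) = 96
Result: 96


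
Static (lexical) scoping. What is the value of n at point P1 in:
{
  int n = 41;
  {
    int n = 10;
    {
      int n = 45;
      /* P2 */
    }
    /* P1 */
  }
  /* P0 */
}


n declared in the same block as P1
n = 10


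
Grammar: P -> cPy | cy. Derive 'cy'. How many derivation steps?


Derivation: P => cy
Steps: 1


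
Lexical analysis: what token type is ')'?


Pattern: delimiter/punctuation
Type: PUNCTUATION


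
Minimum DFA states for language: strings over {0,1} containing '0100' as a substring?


KMP-style automaton: 4 progress states + 1 absorbing accept = 5
Minimal DFA: 5 states


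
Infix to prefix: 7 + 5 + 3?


left-to-right (same/higher precedence on left): tree is (+ (+ 7 5) 3)
Prefix: + + 7 5 3


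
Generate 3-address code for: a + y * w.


Break into single-operator statements:
t1 = y * w
t2 = a + t1


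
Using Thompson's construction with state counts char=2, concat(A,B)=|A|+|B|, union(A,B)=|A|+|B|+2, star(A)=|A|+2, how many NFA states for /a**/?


Syntax tree has 1 char leaf(s), 0 union(s), 2 star(s)
chars contribute 1×2 = 2; each union adds +2; each star adds +2
Total: 2 + 0 + 4 = 6 states


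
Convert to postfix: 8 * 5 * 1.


Left to right (same or higher precedence on left)
Postfix: 8 5 * 1 *


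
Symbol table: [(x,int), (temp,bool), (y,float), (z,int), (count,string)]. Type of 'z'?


Lookup 'z' → type int


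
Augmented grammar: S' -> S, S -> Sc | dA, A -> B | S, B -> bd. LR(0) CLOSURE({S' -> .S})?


Start: S' -> .S
For each item with dot before a nonterminal B, add B -> .γ for every B-production
Closure: [S' -> .S, S -> .Sc, S -> .dA]


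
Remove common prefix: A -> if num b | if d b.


Common prefix: 'if'
Factored: A -> if A', A' -> num b | d b


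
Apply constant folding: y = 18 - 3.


18 - 3 = 15 at compile time
Optimized: y = 15


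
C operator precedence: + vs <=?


'+' is additive (level 9); '<=' is relational (level 7)
Higher level binds tighter
'+' has higher precedence than '<='


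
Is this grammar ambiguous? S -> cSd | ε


balanced c^n…d^n: each string has a unique parse
Unambiguous


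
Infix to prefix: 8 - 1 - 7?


left-to-right (same/higher precedence on left): tree is (- (- 8 1) 7)
Prefix: - - 8 1 7


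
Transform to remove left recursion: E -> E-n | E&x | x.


Left-recursive alternatives: E-n, E&x; non-recursive: x
Introduce E': E -> xE', E' -> -nE' | &xE' | ε


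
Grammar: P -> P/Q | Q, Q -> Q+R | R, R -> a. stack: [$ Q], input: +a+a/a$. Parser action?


shift '+' to continue Q -> Q+R
Action: shift


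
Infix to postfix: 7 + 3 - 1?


Left to right (same or higher precedence on left)
Postfix: 7 3 + 1 -


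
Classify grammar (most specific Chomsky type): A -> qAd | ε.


Single nonterminal LHS, but q^n d^n is not regular
Classification: Type 2 (Context-Free)


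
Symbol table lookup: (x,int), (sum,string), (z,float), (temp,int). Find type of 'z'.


Lookup 'z' → type float


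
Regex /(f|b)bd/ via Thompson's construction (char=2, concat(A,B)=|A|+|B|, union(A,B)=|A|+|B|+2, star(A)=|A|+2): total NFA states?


Syntax tree has 4 char leaf(s), 1 union(s), 0 star(s)
chars contribute 4×2 = 8; each union adds +2; each star adds +2
Total: 8 + 2 + 0 = 10 states


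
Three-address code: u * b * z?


Break into single-operator statements:
t1 = u * b
t2 = t1 * z


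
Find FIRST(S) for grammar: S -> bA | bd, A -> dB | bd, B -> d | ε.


Per alternative of S: FIRST(bA) = {b}; FIRST(bd) = {b}
FIRST(S) = {b}


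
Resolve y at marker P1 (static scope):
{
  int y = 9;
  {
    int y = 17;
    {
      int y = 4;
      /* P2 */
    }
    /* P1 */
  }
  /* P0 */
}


y declared in the same block as P1
y = 17


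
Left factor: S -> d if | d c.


Common prefix: 'd'
Factored: S -> d S', S' -> if | c


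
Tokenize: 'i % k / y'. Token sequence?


Scan left to right, longest-match per lexeme
Tokens: ID(i), OP(%), ID(k), OP(/), ID(y)


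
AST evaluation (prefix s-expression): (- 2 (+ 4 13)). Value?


Evaluate inner: (+ 4 13) = 17
Evaluate root: (- 2 17) = -15
Result: -15


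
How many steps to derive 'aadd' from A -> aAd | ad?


Derivation: A => aAd => aadd
Steps: 2


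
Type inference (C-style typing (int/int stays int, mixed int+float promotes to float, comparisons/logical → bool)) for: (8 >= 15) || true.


Operand types: bool || bool
Rule: logical operators take bool operands and yield bool
Result type: bool


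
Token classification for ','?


Pattern: delimiter/punctuation
Type: PUNCTUATION


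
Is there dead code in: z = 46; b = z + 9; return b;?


z is read by b's definition; b is returned
No dead code


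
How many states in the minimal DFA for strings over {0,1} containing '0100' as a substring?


KMP-style automaton: 4 progress states + 1 absorbing accept = 5
Minimal DFA: 5 states


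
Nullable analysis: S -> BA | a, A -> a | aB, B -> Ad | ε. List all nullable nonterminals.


A nonterminal is nullable iff some alternative derives ε (directly, or every symbol in it is nullable)
Nullable: {B}


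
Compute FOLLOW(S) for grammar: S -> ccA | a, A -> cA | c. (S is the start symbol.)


$ ∈ FOLLOW(S). For each A -> αBβ: add FIRST(β)\{ε} to FOLLOW(B); if β nullable, add FOLLOW(A).
FOLLOW(S) = {$}


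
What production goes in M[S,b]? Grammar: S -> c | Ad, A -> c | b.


For [S, b]: 'b' ∈ FIRST(Ad)
Entry: S -> Ad


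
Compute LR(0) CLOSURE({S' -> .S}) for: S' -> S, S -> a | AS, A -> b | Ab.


Start: S' -> .S
For each item with dot before a nonterminal B, add B -> .γ for every B-production
Closure: [S' -> .S, S -> .a, S -> .AS, A -> .b, A -> .Ab]


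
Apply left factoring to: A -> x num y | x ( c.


Common prefix: 'x'
Factored: A -> x A', A' -> num y | ( c


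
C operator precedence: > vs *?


'*' is multiplicative (level 10); '>' is relational (level 7)
Higher level binds tighter
'*' has higher precedence than '>'


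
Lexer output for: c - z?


Scan left to right, longest-match per lexeme
Tokens: ID(c), OP(-), ID(z)


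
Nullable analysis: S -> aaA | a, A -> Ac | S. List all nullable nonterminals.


A nonterminal is nullable iff some alternative derives ε (directly, or every symbol in it is nullable)
Nullable: {}


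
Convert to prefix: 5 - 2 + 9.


left-to-right (same/higher precedence on left): tree is (+ (- 5 2) 9)
Prefix: + - 5 2 9


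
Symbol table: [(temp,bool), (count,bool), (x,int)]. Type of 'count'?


Lookup 'count' → type bool


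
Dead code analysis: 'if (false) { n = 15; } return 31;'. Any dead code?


condition is constant false, so the whole block is unreachable
Dead: 'if (false) { n = 15; }'


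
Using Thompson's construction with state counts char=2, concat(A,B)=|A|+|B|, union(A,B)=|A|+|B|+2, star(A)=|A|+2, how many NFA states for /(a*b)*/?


Syntax tree has 2 char leaf(s), 0 union(s), 2 star(s)
chars contribute 2×2 = 4; each union adds +2; each star adds +2
Total: 4 + 0 + 4 = 8 states


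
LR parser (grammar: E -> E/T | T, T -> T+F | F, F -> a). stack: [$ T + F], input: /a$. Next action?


handle 'T+F' on top
Action: reduce (T -> T+F)


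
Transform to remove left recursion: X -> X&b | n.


Left-recursive alternatives: X&b; non-recursive: n
Introduce X': X -> nX', X' -> &bX' | ε


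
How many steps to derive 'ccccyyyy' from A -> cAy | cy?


Derivation: A => cAy => ccAyy => cccAyyy => ccccyyyy
Steps: 4


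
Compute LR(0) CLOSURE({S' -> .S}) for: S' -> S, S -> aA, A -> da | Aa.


Start: S' -> .S
For each item with dot before a nonterminal B, add B -> .γ for every B-production
Closure: [S' -> .S, S -> .aA]


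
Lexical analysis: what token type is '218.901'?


Pattern: digits with a decimal point
Type: FLOAT_LITERAL


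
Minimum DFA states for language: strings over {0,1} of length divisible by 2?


Track length mod 2: states 0..1, accept at 0
Minimal DFA: 2 states


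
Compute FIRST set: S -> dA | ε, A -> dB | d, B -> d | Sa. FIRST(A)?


Per alternative of A: FIRST(dB) = {d}; FIRST(d) = {d}
FIRST(A) = {d}


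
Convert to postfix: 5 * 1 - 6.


Left to right (same or higher precedence on left)
Postfix: 5 1 * 6 -


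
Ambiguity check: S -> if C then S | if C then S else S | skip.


dangling else: 'if C then if C then skip else skip' parses two ways
Ambiguous


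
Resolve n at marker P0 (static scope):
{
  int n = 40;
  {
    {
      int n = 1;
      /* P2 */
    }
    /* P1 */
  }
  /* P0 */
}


n declared in the same block as P0
n = 40


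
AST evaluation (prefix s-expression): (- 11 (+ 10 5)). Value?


Evaluate inner: (+ 10 5) = 15
Evaluate root: (- 11 15) = -4
Result: -4


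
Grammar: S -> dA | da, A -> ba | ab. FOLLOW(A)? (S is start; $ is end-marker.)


$ ∈ FOLLOW(S). For each A -> αBβ: add FIRST(β)\{ε} to FOLLOW(B); if β nullable, add FOLLOW(A).
FOLLOW(A) = {$}


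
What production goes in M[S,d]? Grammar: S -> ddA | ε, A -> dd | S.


For [S, d]: 'd' ∈ FIRST(ddA)
Entry: S -> ddA


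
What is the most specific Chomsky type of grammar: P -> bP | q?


Right-linear: every RHS is a terminal or a terminal followed by one nonterminal
Classification: Type 3 (Regular)
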